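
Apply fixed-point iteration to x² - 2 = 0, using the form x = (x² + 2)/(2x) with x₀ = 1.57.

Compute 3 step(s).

Equation: x² - 2 = 0
Fixed-point form: x = (x² + 2)/(2x)
x₀ = 1.57

x_1 = g(1.570000) = 1.421943
x_2 = g(1.421943) = 1.414235
x_3 = g(1.414235) = 1.414214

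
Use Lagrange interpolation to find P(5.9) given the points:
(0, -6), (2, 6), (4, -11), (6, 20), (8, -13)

Lagrange interpolation formula:
P(x) = Σ yᵢ × Lᵢ(x)
where Lᵢ(x) = Π_{j≠i} (x - xⱼ)/(xᵢ - xⱼ)

L_0(5.9) = (5.9 - 2)/(0 - 2) × (5.9 - 4)/(0 - 4) × (5.9 - 6)/(0 - 6) × (5.9 - 8)/(0 - 8) = 0.004052
L_1(5.9) = (5.9 - 0)/(2 - 0) × (5.9 - 4)/(2 - 4) × (5.9 - 6)/(2 - 6) × (5.9 - 8)/(2 - 8) = -0.024522
L_2(5.9) = (5.9 - 0)/(4 - 0) × (5.9 - 2)/(4 - 2) × (5.9 - 6)/(4 - 6) × (5.9 - 8)/(4 - 8) = 0.075502
L_3(5.9) = (5.9 - 0)/(6 - 0) × (5.9 - 2)/(6 - 2) × (5.9 - 4)/(6 - 4) × (5.9 - 8)/(6 - 8) = 0.956353
L_4(5.9) = (5.9 - 0)/(8 - 0) × (5.9 - 2)/(8 - 2) × (5.9 - 4)/(8 - 4) × (5.9 - 6)/(8 - 6) = -0.011385

P(5.9) = (-6)×L_0(5.9) + 6×L_1(5.9) + (-11)×L_2(5.9) + 20×L_3(5.9) + (-13)×L_4(5.9)
P(5.9) = 18.273107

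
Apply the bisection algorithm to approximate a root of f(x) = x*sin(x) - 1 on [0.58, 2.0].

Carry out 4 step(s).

f(x) = x*sin(x) - 1
Initial interval: [0.58, 2.0]

Iteration 1:
  c_1 = (0.580000 + 2.000000)/2 = 1.290000
  f(c_1) = f(1.290000) = 0.239477
  f(a) × f(c) < 0, new interval: [0.580000, 1.290000]
Iteration 2:
  c_2 = (0.580000 + 1.290000)/2 = 0.935000
  f(c_2) = f(0.935000) = -0.247700
  f(a) × f(c) ≥ 0, new interval: [0.935000, 1.290000]
Iteration 3:
  c_3 = (0.935000 + 1.290000)/2 = 1.112500
  f(c_3) = f(1.112500) = -0.002302
  f(a) × f(c) ≥ 0, new interval: [1.112500, 1.290000]
Iteration 4:
  c_4 = (1.112500 + 1.290000)/2 = 1.201250
  f(c_4) = f(1.201250) = 0.120155
  f(a) × f(c) < 0, new interval: [1.112500, 1.201250]

After 4 iteration(s), the approximation is c_4 = 1.201250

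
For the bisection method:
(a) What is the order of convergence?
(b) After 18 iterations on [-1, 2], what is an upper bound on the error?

(a) Bisection has linear (order 1) convergence; the error is halved each step.

(b) Error bound = (b-a)/2^n = (2 - (-1))/2^{18}
    = 3/2^{18}

(a) 1 (linear); (b) error ≤ 1.14e-05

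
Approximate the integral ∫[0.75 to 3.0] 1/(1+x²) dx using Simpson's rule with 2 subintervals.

f(x) = 1/(1+x²)
a = 0.75, b = 3.0, n = 2
h = (b - a)/n = 1.125000

Simpson's rule: (h/3)[f(x₀) + 4f(x₁) + 2f(x₂) + ... + f(xₙ)]

x_0 = 0.7500, f(x_0) = 0.640000, coefficient = 1
x_1 = 1.8750, f(x_1) = 0.221453, coefficient = 4
x_2 = 3.0000, f(x_2) = 0.100000, coefficient = 1

I ≈ (1.125000/3) × 1.625813 = 0.609680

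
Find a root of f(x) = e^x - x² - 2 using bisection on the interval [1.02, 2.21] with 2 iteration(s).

f(x) = e^x - x² - 2
Initial interval: [1.02, 2.21]

Iteration 1:
  c_1 = (1.020000 + 2.210000)/2 = 1.615000
  f(c_1) = f(1.615000) = 0.419663
  f(a) × f(c) < 0, new interval: [1.020000, 1.615000]
Iteration 2:
  c_2 = (1.020000 + 1.615000)/2 = 1.317500
  f(c_2) = f(1.317500) = -0.001732
  f(a) × f(c) ≥ 0, new interval: [1.317500, 1.615000]

After 2 iteration(s), the approximation is c_2 = 1.317500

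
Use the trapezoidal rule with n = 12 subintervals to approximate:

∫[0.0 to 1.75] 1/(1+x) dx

f(x) = 1/(1+x)
a = 0.0, b = 1.75, n = 12
h = (b - a)/n = 0.145833

Trapezoidal rule: (h/2)[f(x₀) + 2f(x₁) + 2f(x₂) + ... + f(xₙ)]

x_0 = 0.0000, f(x_0) = 1.000000, coefficient = 1
x_1 = 0.1458, f(x_1) = 0.872727, coefficient = 2
x_2 = 0.2917, f(x_2) = 0.774194, coefficient = 2
x_3 = 0.4375, f(x_3) = 0.695652, coefficient = 2
x_4 = 0.5833, f(x_4) = 0.631579, coefficient = 2
x_5 = 0.7292, f(x_5) = 0.578313, coefficient = 2
x_6 = 0.8750, f(x_6) = 0.533333, coefficient = 2
x_7 = 1.0208, f(x_7) = 0.494845, coefficient = 2
x_8 = 1.1667, f(x_8) = 0.461538, coefficient = 2
x_9 = 1.3125, f(x_9) = 0.432432, coefficient = 2
x_10 = 1.4583, f(x_10) = 0.406780, coefficient = 2
x_11 = 1.6042, f(x_11) = 0.384000, coefficient = 2
x_12 = 1.7500, f(x_12) = 0.363636, coefficient = 1

I ≈ (0.145833/2) × 13.894425 = 1.013135
Exact value: 1.011601
Error: 0.001534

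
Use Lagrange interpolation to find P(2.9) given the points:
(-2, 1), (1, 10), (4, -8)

Lagrange interpolation formula:
P(x) = Σ yᵢ × Lᵢ(x)
where Lᵢ(x) = Π_{j≠i} (x - xⱼ)/(xᵢ - xⱼ)

L_0(2.9) = (2.9 - 1)/(-2 - 1) × (2.9 - 4)/(-2 - 4) = -0.116111
L_1(2.9) = (2.9 - (-2))/(1 - (-2)) × (2.9 - 4)/(1 - 4) = 0.598889
L_2(2.9) = (2.9 - (-2))/(4 - (-2)) × (2.9 - 1)/(4 - 1) = 0.517222

P(2.9) = 1×L_0(2.9) + 10×L_1(2.9) + (-8)×L_2(2.9)
P(2.9) = 1.735000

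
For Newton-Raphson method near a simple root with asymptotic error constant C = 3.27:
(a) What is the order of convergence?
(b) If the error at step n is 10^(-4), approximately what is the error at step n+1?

(a) Newton-Raphson has quadratic (order 2) convergence near simple roots.
    This means |e_{n+1}| ≈ C|e_n|².

(b) With |e_n| = 10^(-4) and C = 3.27:
    |e_{n+1}| ≈ 3.27 × (10^(-4))² = 3.27 × 10^(-8)

(a) 2 (quadratic); (b) |e_{n+1}| ≈ 3.270e-08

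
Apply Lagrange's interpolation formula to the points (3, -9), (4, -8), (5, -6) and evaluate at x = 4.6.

Lagrange interpolation formula:
P(x) = Σ yᵢ × Lᵢ(x)
where Lᵢ(x) = Π_{j≠i} (x - xⱼ)/(xᵢ - xⱼ)

L_0(4.6) = (4.6 - 4)/(3 - 4) × (4.6 - 5)/(3 - 5) = -0.120000
L_1(4.6) = (4.6 - 3)/(4 - 3) × (4.6 - 5)/(4 - 5) = 0.640000
L_2(4.6) = (4.6 - 3)/(5 - 3) × (4.6 - 4)/(5 - 4) = 0.480000

P(4.6) = (-9)×L_0(4.6) + (-8)×L_1(4.6) + (-6)×L_2(4.6)
P(4.6) = -6.920000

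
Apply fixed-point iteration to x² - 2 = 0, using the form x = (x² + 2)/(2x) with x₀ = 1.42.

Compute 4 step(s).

Equation: x² - 2 = 0
Fixed-point form: x = (x² + 2)/(2x)
x₀ = 1.42

x_1 = g(1.420000) = 1.414225
x_2 = g(1.414225) = 1.414214
x_3 = g(1.414214) = 1.414214
x_4 = g(1.414214) = 1.414214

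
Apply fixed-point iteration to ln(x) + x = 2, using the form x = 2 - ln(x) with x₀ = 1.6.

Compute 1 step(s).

Equation: ln(x) + x = 2
Fixed-point form: x = 2 - ln(x)
x₀ = 1.6

x_1 = g(1.600000) = 1.529996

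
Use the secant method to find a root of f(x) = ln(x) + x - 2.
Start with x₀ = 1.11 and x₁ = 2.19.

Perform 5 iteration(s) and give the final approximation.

f(x) = ln(x) + x - 2
x₀ = 1.11, x₁ = 2.19

Secant formula: x_{n+1} = x_n - f(x_n)(x_n - x_{n-1})/(f(x_n) - f(x_{n-1}))

Iteration 1:
  f(1.110000) = -0.785640
  f(2.190000) = 0.973902
  x_2 = 2.190000 - 0.973902×(2.190000 - 1.110000)/(0.973902 - (-0.785640))
       = 1.592223
Iteration 2:
  f(2.190000) = 0.973902
  f(1.592223) = 0.057354
  x_3 = 1.592223 - 0.057354×(1.592223 - 2.190000)/(0.057354 - 0.973902)
       = 1.554816
Iteration 3:
  f(1.592223) = 0.057354
  f(1.554816) = -0.003826
  x_4 = 1.554816 - (-0.003826)×(1.554816 - 1.592223)/(-0.003826 - 0.057354)
       = 1.557156
Iteration 4:
  f(1.554816) = -0.003826
  f(1.557156) = 0.000017
  x_5 = 1.557156 - 0.000017×(1.557156 - 1.554816)/(0.000017 - (-0.003826))
       = 1.557146
Iteration 5:
  f(1.557156) = 0.000017
  f(1.557146) = 0.000000
  x_6 = 1.557146 - 0.000000×(1.557146 - 1.557156)/(0.000000 - 0.000017)
       = 1.557146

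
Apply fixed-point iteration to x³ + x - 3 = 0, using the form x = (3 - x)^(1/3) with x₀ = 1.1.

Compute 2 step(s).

Equation: x³ + x - 3 = 0
Fixed-point form: x = (3 - x)^(1/3)
x₀ = 1.1

x_1 = g(1.100000) = 1.238562
x_2 = g(1.238562) = 1.207691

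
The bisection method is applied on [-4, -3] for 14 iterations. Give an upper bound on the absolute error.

Bisection error bound: |error| ≤ (b-a)/2^n
|error| ≤ (-3 - (-4))/2^14 = 1/2^14
|error| ≤ 0.0000610352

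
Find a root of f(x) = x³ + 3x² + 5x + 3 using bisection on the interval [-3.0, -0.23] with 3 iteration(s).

f(x) = x³ + 3x² + 5x + 3
Initial interval: [-3.0, -0.23]

Iteration 1:
  c_1 = (-3.000000 + (-0.230000))/2 = -1.615000
  f(c_1) = f(-1.615000) = -1.462608
  f(a) × f(c) ≥ 0, new interval: [-1.615000, -0.230000]
Iteration 2:
  c_2 = (-1.615000 + (-0.230000))/2 = -0.922500
  f(c_2) = f(-0.922500) = 0.155465
  f(a) × f(c) < 0, new interval: [-1.615000, -0.922500]
Iteration 3:
  c_3 = (-1.615000 + (-0.922500))/2 = -1.268750
  f(c_3) = f(-1.268750) = -0.556911
  f(a) × f(c) ≥ 0, new interval: [-1.268750, -0.922500]

After 3 iteration(s), the approximation is c_3 = -1.268750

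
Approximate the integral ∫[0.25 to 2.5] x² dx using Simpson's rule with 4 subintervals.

f(x) = x²
a = 0.25, b = 2.5, n = 4
h = (b - a)/n = 0.562500

Simpson's rule: (h/3)[f(x₀) + 4f(x₁) + 2f(x₂) + ... + f(xₙ)]

x_0 = 0.2500, f(x_0) = 0.062500, coefficient = 1
x_1 = 0.8125, f(x_1) = 0.660156, coefficient = 4
x_2 = 1.3750, f(x_2) = 1.890625, coefficient = 2
x_3 = 1.9375, f(x_3) = 3.753906, coefficient = 4
x_4 = 2.5000, f(x_4) = 6.250000, coefficient = 1

I ≈ (0.562500/3) × 27.750000 = 5.203125
Exact value: 5.203125
Error: 0.000000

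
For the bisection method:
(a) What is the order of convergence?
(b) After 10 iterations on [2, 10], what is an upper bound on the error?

(a) Bisection has linear (order 1) convergence; the error is halved each step.

(b) Error bound = (b-a)/2^n = (10 - 2)/2^{10}
    = 8/2^{10}

(a) 1 (linear); (b) error ≤ 7.81e-03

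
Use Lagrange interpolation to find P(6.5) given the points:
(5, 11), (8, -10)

Lagrange interpolation formula:
P(x) = Σ yᵢ × Lᵢ(x)
where Lᵢ(x) = Π_{j≠i} (x - xⱼ)/(xᵢ - xⱼ)

L_0(6.5) = (6.5 - 8)/(5 - 8) = 0.500000
L_1(6.5) = (6.5 - 5)/(8 - 5) = 0.500000

P(6.5) = 11×L_0(6.5) + (-10)×L_1(6.5)
P(6.5) = 0.500000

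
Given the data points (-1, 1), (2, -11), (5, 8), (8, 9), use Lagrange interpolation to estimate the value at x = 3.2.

Lagrange interpolation formula:
P(x) = Σ yᵢ × Lᵢ(x)
where Lᵢ(x) = Π_{j≠i} (x - xⱼ)/(xᵢ - xⱼ)

L_0(3.2) = (3.2 - 2)/(-1 - 2) × (3.2 - 5)/(-1 - 5) × (3.2 - 8)/(-1 - 8) = -0.064000
L_1(3.2) = (3.2 - (-1))/(2 - (-1)) × (3.2 - 5)/(2 - 5) × (3.2 - 8)/(2 - 8) = 0.672000
L_2(3.2) = (3.2 - (-1))/(5 - (-1)) × (3.2 - 2)/(5 - 2) × (3.2 - 8)/(5 - 8) = 0.448000
L_3(3.2) = (3.2 - (-1))/(8 - (-1)) × (3.2 - 2)/(8 - 2) × (3.2 - 5)/(8 - 5) = -0.056000

P(3.2) = 1×L_0(3.2) + (-11)×L_1(3.2) + 8×L_2(3.2) + 9×L_3(3.2)
P(3.2) = -4.376000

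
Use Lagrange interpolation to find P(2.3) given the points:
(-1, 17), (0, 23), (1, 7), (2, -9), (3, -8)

Lagrange interpolation formula:
P(x) = Σ yᵢ × Lᵢ(x)
where Lᵢ(x) = Π_{j≠i} (x - xⱼ)/(xᵢ - xⱼ)

L_0(2.3) = (2.3 - 0)/(-1 - 0) × (2.3 - 1)/(-1 - 1) × (2.3 - 2)/(-1 - 2) × (2.3 - 3)/(-1 - 3) = -0.026162
L_1(2.3) = (2.3 - (-1))/(0 - (-1)) × (2.3 - 1)/(0 - 1) × (2.3 - 2)/(0 - 2) × (2.3 - 3)/(0 - 3) = 0.150150
L_2(2.3) = (2.3 - (-1))/(1 - (-1)) × (2.3 - 0)/(1 - 0) × (2.3 - 2)/(1 - 2) × (2.3 - 3)/(1 - 3) = -0.398475
L_3(2.3) = (2.3 - (-1))/(2 - (-1)) × (2.3 - 0)/(2 - 0) × (2.3 - 1)/(2 - 1) × (2.3 - 3)/(2 - 3) = 1.151150
L_4(2.3) = (2.3 - (-1))/(3 - (-1)) × (2.3 - 0)/(3 - 0) × (2.3 - 1)/(3 - 1) × (2.3 - 2)/(3 - 2) = 0.123337

P(2.3) = 17×L_0(2.3) + 23×L_1(2.3) + 7×L_2(2.3) + (-9)×L_3(2.3) + (-8)×L_4(2.3)
P(2.3) = -11.127687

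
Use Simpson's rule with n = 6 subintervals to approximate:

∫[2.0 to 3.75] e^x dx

f(x) = e^x
a = 2.0, b = 3.75, n = 6
h = (b - a)/n = 0.291667

Simpson's rule: (h/3)[f(x₀) + 4f(x₁) + 2f(x₂) + ... + f(xₙ)]

x_0 = 2.0000, f(x_0) = 7.389056, coefficient = 1
x_1 = 2.2917, f(x_1) = 9.891410, coefficient = 4
x_2 = 2.5833, f(x_2) = 13.241202, coefficient = 2
x_3 = 2.8750, f(x_3) = 17.725424, coefficient = 4
x_4 = 3.1667, f(x_4) = 23.728258, coefficient = 2
x_5 = 3.4583, f(x_5) = 31.763992, coefficient = 4
x_6 = 3.7500, f(x_6) = 42.521082, coefficient = 1

I ≈ (0.291667/3) × 361.372363 = 35.133424
Exact value: 35.132026
Error: 0.001398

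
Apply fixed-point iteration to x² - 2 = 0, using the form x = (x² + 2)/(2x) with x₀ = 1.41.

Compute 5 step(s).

Equation: x² - 2 = 0
Fixed-point form: x = (x² + 2)/(2x)
x₀ = 1.41

x_1 = g(1.410000) = 1.414220
x_2 = g(1.414220) = 1.414214
x_3 = g(1.414214) = 1.414214
x_4 = g(1.414214) = 1.414214
x_5 = g(1.414214) = 1.414214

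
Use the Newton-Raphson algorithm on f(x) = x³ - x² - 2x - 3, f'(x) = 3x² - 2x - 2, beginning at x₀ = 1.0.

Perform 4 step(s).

f(x) = x³ - x² - 2x - 3
f'(x) = 3x² - 2x - 2
x₀ = 1.0

Newton-Raphson formula: x_{n+1} = x_n - f(x_n)/f'(x_n)

Iteration 1:
  f(1.000000) = -5.000000
  f'(1.000000) = -1.000000
  x_1 = 1.000000 - (-5.000000)/(-1.000000) = -4.000000
Iteration 2:
  f(-4.000000) = -75.000000
  f'(-4.000000) = 54.000000
  x_2 = -4.000000 - (-75.000000)/54.000000 = -2.611111
Iteration 3:
  f(-2.611111) = -22.397977
  f'(-2.611111) = 23.675926
  x_3 = -2.611111 - (-22.397977)/23.675926 = -1.665088
Iteration 4:
  f(-1.665088) = -7.058827
  f'(-1.665088) = 9.647728
  x_4 = -1.665088 - (-7.058827)/9.647728 = -0.933431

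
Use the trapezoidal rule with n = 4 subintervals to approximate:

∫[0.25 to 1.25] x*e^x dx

f(x) = x*e^x
a = 0.25, b = 1.25, n = 4
h = (b - a)/n = 0.250000

Trapezoidal rule: (h/2)[f(x₀) + 2f(x₁) + 2f(x₂) + ... + f(xₙ)]

x_0 = 0.2500, f(x_0) = 0.321006, coefficient = 1
x_1 = 0.5000, f(x_1) = 0.824361, coefficient = 2
x_2 = 0.7500, f(x_2) = 1.587750, coefficient = 2
x_3 = 1.0000, f(x_3) = 2.718282, coefficient = 2
x_4 = 1.2500, f(x_4) = 4.362929, coefficient = 1

I ≈ (0.250000/2) × 14.944720 = 1.868090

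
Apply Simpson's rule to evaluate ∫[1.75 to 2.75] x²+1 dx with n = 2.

f(x) = x²+1
a = 1.75, b = 2.75, n = 2
h = (b - a)/n = 0.500000

Simpson's rule: (h/3)[f(x₀) + 4f(x₁) + 2f(x₂) + ... + f(xₙ)]

x_0 = 1.7500, f(x_0) = 4.062500, coefficient = 1
x_1 = 2.2500, f(x_1) = 6.062500, coefficient = 4
x_2 = 2.7500, f(x_2) = 8.562500, coefficient = 1

I ≈ (0.500000/3) × 36.875000 = 6.145833
Exact value: 6.145833
Error: 0.000000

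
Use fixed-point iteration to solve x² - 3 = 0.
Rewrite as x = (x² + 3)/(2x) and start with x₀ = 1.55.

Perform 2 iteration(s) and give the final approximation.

Equation: x² - 3 = 0
Fixed-point form: x = (x² + 3)/(2x)
x₀ = 1.55

x_1 = g(1.550000) = 1.742742
x_2 = g(1.742742) = 1.732084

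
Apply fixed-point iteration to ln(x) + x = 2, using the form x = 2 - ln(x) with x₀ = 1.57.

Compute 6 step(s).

Equation: ln(x) + x = 2
Fixed-point form: x = 2 - ln(x)
x₀ = 1.57

x_1 = g(1.570000) = 1.548924
x_2 = g(1.548924) = 1.562439
x_3 = g(1.562439) = 1.553752
x_4 = g(1.553752) = 1.559327
x_5 = g(1.559327) = 1.555745
x_6 = g(1.555745) = 1.558045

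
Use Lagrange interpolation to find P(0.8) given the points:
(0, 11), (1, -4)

Lagrange interpolation formula:
P(x) = Σ yᵢ × Lᵢ(x)
where Lᵢ(x) = Π_{j≠i} (x - xⱼ)/(xᵢ - xⱼ)

L_0(0.8) = (0.8 - 1)/(0 - 1) = 0.200000
L_1(0.8) = (0.8 - 0)/(1 - 0) = 0.800000

P(0.8) = 11×L_0(0.8) + (-4)×L_1(0.8)
P(0.8) = -1.000000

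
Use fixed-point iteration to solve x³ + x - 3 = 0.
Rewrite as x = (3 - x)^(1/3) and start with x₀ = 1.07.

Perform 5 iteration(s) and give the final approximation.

Equation: x³ + x - 3 = 0
Fixed-point form: x = (3 - x)^(1/3)
x₀ = 1.07

x_1 = g(1.070000) = 1.245047
x_2 = g(1.245047) = 1.206207
x_3 = g(1.206207) = 1.215041
x_4 = g(1.215041) = 1.213043
x_5 = g(1.213043) = 1.213495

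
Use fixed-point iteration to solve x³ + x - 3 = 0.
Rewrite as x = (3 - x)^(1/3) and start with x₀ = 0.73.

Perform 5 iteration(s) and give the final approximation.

Equation: x³ + x - 3 = 0
Fixed-point form: x = (3 - x)^(1/3)
x₀ = 0.73

x_1 = g(0.730000) = 1.314242
x_2 = g(1.314242) = 1.190141
x_3 = g(1.190141) = 1.218657
x_4 = g(1.218657) = 1.212223
x_5 = g(1.212223) = 1.213681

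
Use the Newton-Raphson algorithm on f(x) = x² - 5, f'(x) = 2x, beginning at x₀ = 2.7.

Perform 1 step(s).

f(x) = x² - 5
f'(x) = 2x
x₀ = 2.7

Newton-Raphson formula: x_{n+1} = x_n - f(x_n)/f'(x_n)

Iteration 1:
  f(2.700000) = 2.290000
  f'(2.700000) = 5.400000
  x_1 = 2.700000 - 2.290000/5.400000 = 2.275926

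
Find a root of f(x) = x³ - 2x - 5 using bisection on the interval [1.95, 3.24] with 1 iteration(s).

f(x) = x³ - 2x - 5
Initial interval: [1.95, 3.24]

Iteration 1:
  c_1 = (1.950000 + 3.240000)/2 = 2.595000
  f(c_1) = f(2.595000) = 7.284795
  f(a) × f(c) < 0, new interval: [1.950000, 2.595000]

After 1 iteration(s), the approximation is c_1 = 2.595000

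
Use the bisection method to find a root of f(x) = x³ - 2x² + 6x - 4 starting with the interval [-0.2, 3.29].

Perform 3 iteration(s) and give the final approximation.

f(x) = x³ - 2x² + 6x - 4
Initial interval: [-0.2, 3.29]

Iteration 1:
  c_1 = (-0.200000 + 3.290000)/2 = 1.545000
  f(c_1) = f(1.545000) = 4.183904
  f(a) × f(c) < 0, new interval: [-0.200000, 1.545000]
Iteration 2:
  c_2 = (-0.200000 + 1.545000)/2 = 0.672500
  f(c_2) = f(0.672500) = -0.565370
  f(a) × f(c) ≥ 0, new interval: [0.672500, 1.545000]
Iteration 3:
  c_3 = (0.672500 + 1.545000)/2 = 1.108750
  f(c_3) = f(1.108750) = 1.556863
  f(a) × f(c) < 0, new interval: [0.672500, 1.108750]

After 3 iteration(s), the approximation is c_3 = 1.108750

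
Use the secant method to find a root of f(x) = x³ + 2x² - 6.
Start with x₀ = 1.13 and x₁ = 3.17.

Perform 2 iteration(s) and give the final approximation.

f(x) = x³ + 2x² - 6
x₀ = 1.13, x₁ = 3.17

Secant formula: x_{n+1} = x_n - f(x_n)(x_n - x_{n-1})/(f(x_n) - f(x_{n-1}))

Iteration 1:
  f(1.130000) = -2.003303
  f(3.170000) = 45.952813
  x_2 = 3.170000 - 45.952813×(3.170000 - 1.130000)/(45.952813 - (-2.003303))
       = 1.215218
Iteration 2:
  f(3.170000) = 45.952813
  f(1.215218) = -1.251909
  x_3 = 1.215218 - (-1.251909)×(1.215218 - 3.170000)/(-1.251909 - 45.952813)
       = 1.267061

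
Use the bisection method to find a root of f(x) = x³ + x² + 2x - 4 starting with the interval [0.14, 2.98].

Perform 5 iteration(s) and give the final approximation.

f(x) = x³ + x² + 2x - 4
Initial interval: [0.14, 2.98]

Iteration 1:
  c_1 = (0.140000 + 2.980000)/2 = 1.560000
  f(c_1) = f(1.560000) = 5.350016
  f(a) × f(c) < 0, new interval: [0.140000, 1.560000]
Iteration 2:
  c_2 = (0.140000 + 1.560000)/2 = 0.850000
  f(c_2) = f(0.850000) = -0.963375
  f(a) × f(c) ≥ 0, new interval: [0.850000, 1.560000]
Iteration 3:
  c_3 = (0.850000 + 1.560000)/2 = 1.205000
  f(c_3) = f(1.205000) = 1.611715
  f(a) × f(c) < 0, new interval: [0.850000, 1.205000]
Iteration 4:
  c_4 = (0.850000 + 1.205000)/2 = 1.027500
  f(c_4) = f(1.027500) = 0.195546
  f(a) × f(c) < 0, new interval: [0.850000, 1.027500]
Iteration 5:
  c_5 = (0.850000 + 1.027500)/2 = 0.938750
  f(c_5) = f(0.938750) = -0.413974
  f(a) × f(c) ≥ 0, new interval: [0.938750, 1.027500]

After 5 iteration(s), the approximation is c_5 = 0.938750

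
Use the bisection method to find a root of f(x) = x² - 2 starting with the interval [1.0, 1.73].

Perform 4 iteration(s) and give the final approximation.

f(x) = x² - 2
Initial interval: [1.0, 1.73]

Iteration 1:
  c_1 = (1.000000 + 1.730000)/2 = 1.365000
  f(c_1) = f(1.365000) = -0.136775
  f(a) × f(c) ≥ 0, new interval: [1.365000, 1.730000]
Iteration 2:
  c_2 = (1.365000 + 1.730000)/2 = 1.547500
  f(c_2) = f(1.547500) = 0.394756
  f(a) × f(c) < 0, new interval: [1.365000, 1.547500]
Iteration 3:
  c_3 = (1.365000 + 1.547500)/2 = 1.456250
  f(c_3) = f(1.456250) = 0.120664
  f(a) × f(c) < 0, new interval: [1.365000, 1.456250]
Iteration 4:
  c_4 = (1.365000 + 1.456250)/2 = 1.410625
  f(c_4) = f(1.410625) = -0.010137
  f(a) × f(c) ≥ 0, new interval: [1.410625, 1.456250]

After 4 iteration(s), the approximation is c_4 = 1.410625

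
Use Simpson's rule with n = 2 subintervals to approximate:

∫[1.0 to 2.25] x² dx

f(x) = x²
a = 1.0, b = 2.25, n = 2
h = (b - a)/n = 0.625000

Simpson's rule: (h/3)[f(x₀) + 4f(x₁) + 2f(x₂) + ... + f(xₙ)]

x_0 = 1.0000, f(x_0) = 1.000000, coefficient = 1
x_1 = 1.6250, f(x_1) = 2.640625, coefficient = 4
x_2 = 2.2500, f(x_2) = 5.062500, coefficient = 1

I ≈ (0.625000/3) × 16.625000 = 3.463542
Exact value: 3.463542
Error: 0.000000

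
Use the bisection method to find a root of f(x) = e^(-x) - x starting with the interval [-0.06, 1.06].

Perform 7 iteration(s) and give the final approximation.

f(x) = e^(-x) - x
Initial interval: [-0.06, 1.06]

Iteration 1:
  c_1 = (-0.060000 + 1.060000)/2 = 0.500000
  f(c_1) = f(0.500000) = 0.106531
  f(a) × f(c) ≥ 0, new interval: [0.500000, 1.060000]
Iteration 2:
  c_2 = (0.500000 + 1.060000)/2 = 0.780000
  f(c_2) = f(0.780000) = -0.321594
  f(a) × f(c) < 0, new interval: [0.500000, 0.780000]
Iteration 3:
  c_3 = (0.500000 + 0.780000)/2 = 0.640000
  f(c_3) = f(0.640000) = -0.112708
  f(a) × f(c) < 0, new interval: [0.500000, 0.640000]
Iteration 4:
  c_4 = (0.500000 + 0.640000)/2 = 0.570000
  f(c_4) = f(0.570000) = -0.004475
  f(a) × f(c) < 0, new interval: [0.500000, 0.570000]
Iteration 5:
  c_5 = (0.500000 + 0.570000)/2 = 0.535000
  f(c_5) = f(0.535000) = 0.050669
  f(a) × f(c) ≥ 0, new interval: [0.535000, 0.570000]
Iteration 6:
  c_6 = (0.535000 + 0.570000)/2 = 0.552500
  f(c_6) = f(0.552500) = 0.023009
  f(a) × f(c) ≥ 0, new interval: [0.552500, 0.570000]
Iteration 7:
  c_7 = (0.552500 + 0.570000)/2 = 0.561250
  f(c_7) = f(0.561250) = 0.009245
  f(a) × f(c) ≥ 0, new interval: [0.561250, 0.570000]

After 7 iteration(s), the approximation is c_7 = 0.561250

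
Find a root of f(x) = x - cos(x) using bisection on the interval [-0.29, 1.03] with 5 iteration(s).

f(x) = x - cos(x)
Initial interval: [-0.29, 1.03]

Iteration 1:
  c_1 = (-0.290000 + 1.030000)/2 = 0.370000
  f(c_1) = f(0.370000) = -0.562327
  f(a) × f(c) ≥ 0, new interval: [0.370000, 1.030000]
Iteration 2:
  c_2 = (0.370000 + 1.030000)/2 = 0.700000
  f(c_2) = f(0.700000) = -0.064842
  f(a) × f(c) ≥ 0, new interval: [0.700000, 1.030000]
Iteration 3:
  c_3 = (0.700000 + 1.030000)/2 = 0.865000
  f(c_3) = f(0.865000) = 0.216360
  f(a) × f(c) < 0, new interval: [0.700000, 0.865000]
Iteration 4:
  c_4 = (0.700000 + 0.865000)/2 = 0.782500
  f(c_4) = f(0.782500) = 0.073347
  f(a) × f(c) < 0, new interval: [0.700000, 0.782500]
Iteration 5:
  c_5 = (0.700000 + 0.782500)/2 = 0.741250
  f(c_5) = f(0.741250) = 0.003625
  f(a) × f(c) < 0, new interval: [0.700000, 0.741250]

After 5 iteration(s), the approximation is c_5 = 0.741250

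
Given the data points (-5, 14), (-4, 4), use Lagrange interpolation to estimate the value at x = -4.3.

Lagrange interpolation formula:
P(x) = Σ yᵢ × Lᵢ(x)
where Lᵢ(x) = Π_{j≠i} (x - xⱼ)/(xᵢ - xⱼ)

L_0(-4.3) = (-4.3 - (-4))/(-5 - (-4)) = 0.300000
L_1(-4.3) = (-4.3 - (-5))/(-4 - (-5)) = 0.700000

P(-4.3) = 14×L_0(-4.3) + 4×L_1(-4.3)
P(-4.3) = 7.000000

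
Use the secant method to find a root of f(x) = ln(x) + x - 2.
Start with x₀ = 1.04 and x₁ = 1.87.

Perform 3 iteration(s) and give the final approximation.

f(x) = ln(x) + x - 2
x₀ = 1.04, x₁ = 1.87

Secant formula: x_{n+1} = x_n - f(x_n)(x_n - x_{n-1})/(f(x_n) - f(x_{n-1}))

Iteration 1:
  f(1.040000) = -0.920779
  f(1.870000) = 0.495938
  x_2 = 1.870000 - 0.495938×(1.870000 - 1.040000)/(0.495938 - (-0.920779))
       = 1.579449
Iteration 2:
  f(1.870000) = 0.495938
  f(1.579449) = 0.036525
  x_3 = 1.579449 - 0.036525×(1.579449 - 1.870000)/(0.036525 - 0.495938)
       = 1.556349
Iteration 3:
  f(1.579449) = 0.036525
  f(1.556349) = -0.001308
  x_4 = 1.556349 - (-0.001308)×(1.556349 - 1.579449)/(-0.001308 - 0.036525)
       = 1.557148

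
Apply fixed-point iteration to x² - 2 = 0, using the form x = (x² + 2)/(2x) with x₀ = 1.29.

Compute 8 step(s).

Equation: x² - 2 = 0
Fixed-point form: x = (x² + 2)/(2x)
x₀ = 1.29

x_1 = g(1.290000) = 1.420194
x_2 = g(1.420194) = 1.414226
x_3 = g(1.414226) = 1.414214
x_4 = g(1.414214) = 1.414214
x_5 = g(1.414214) = 1.414214
x_6 = g(1.414214) = 1.414214
x_7 = g(1.414214) = 1.414214
x_8 = g(1.414214) = 1.414214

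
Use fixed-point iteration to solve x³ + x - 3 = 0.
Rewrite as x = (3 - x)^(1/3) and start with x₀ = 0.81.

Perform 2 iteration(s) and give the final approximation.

Equation: x³ + x - 3 = 0
Fixed-point form: x = (3 - x)^(1/3)
x₀ = 0.81

x_1 = g(0.810000) = 1.298618
x_2 = g(1.298618) = 1.193807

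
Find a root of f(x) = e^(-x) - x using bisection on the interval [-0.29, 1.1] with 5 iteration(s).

f(x) = e^(-x) - x
Initial interval: [-0.29, 1.1]

Iteration 1:
  c_1 = (-0.290000 + 1.100000)/2 = 0.405000
  f(c_1) = f(0.405000) = 0.261977
  f(a) × f(c) ≥ 0, new interval: [0.405000, 1.100000]
Iteration 2:
  c_2 = (0.405000 + 1.100000)/2 = 0.752500
  f(c_2) = f(0.752500) = -0.281313
  f(a) × f(c) < 0, new interval: [0.405000, 0.752500]
Iteration 3:
  c_3 = (0.405000 + 0.752500)/2 = 0.578750
  f(c_3) = f(0.578750) = -0.018151
  f(a) × f(c) < 0, new interval: [0.405000, 0.578750]
Iteration 4:
  c_4 = (0.405000 + 0.578750)/2 = 0.491875
  f(c_4) = f(0.491875) = 0.119604
  f(a) × f(c) ≥ 0, new interval: [0.491875, 0.578750]
Iteration 5:
  c_5 = (0.491875 + 0.578750)/2 = 0.535313
  f(c_5) = f(0.535313) = 0.050174
  f(a) × f(c) ≥ 0, new interval: [0.535313, 0.578750]

After 5 iteration(s), the approximation is c_5 = 0.535313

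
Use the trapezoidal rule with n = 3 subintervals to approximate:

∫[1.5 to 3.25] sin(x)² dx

f(x) = sin(x)²
a = 1.5, b = 3.25, n = 3
h = (b - a)/n = 0.583333

Trapezoidal rule: (h/2)[f(x₀) + 2f(x₁) + 2f(x₂) + ... + f(xₙ)]

x_0 = 1.5000, f(x_0) = 0.994996, coefficient = 1
x_1 = 2.0833, f(x_1) = 0.759518, coefficient = 2
x_2 = 2.6667, f(x_2) = 0.209098, coefficient = 2
x_3 = 3.2500, f(x_3) = 0.011706, coefficient = 1

I ≈ (0.583333/2) × 2.943935 = 0.858648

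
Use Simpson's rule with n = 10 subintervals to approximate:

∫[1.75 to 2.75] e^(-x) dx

f(x) = e^(-x)
a = 1.75, b = 2.75, n = 10
h = (b - a)/n = 0.100000

Simpson's rule: (h/3)[f(x₀) + 4f(x₁) + 2f(x₂) + ... + f(xₙ)]

x_0 = 1.7500, f(x_0) = 0.173774, coefficient = 1
x_1 = 1.8500, f(x_1) = 0.157237, coefficient = 4
x_2 = 1.9500, f(x_2) = 0.142274, coefficient = 2
x_3 = 2.0500, f(x_3) = 0.128735, coefficient = 4
x_4 = 2.1500, f(x_4) = 0.116484, coefficient = 2
x_5 = 2.2500, f(x_5) = 0.105399, coefficient = 4
x_6 = 2.3500, f(x_6) = 0.095369, coefficient = 2
x_7 = 2.4500, f(x_7) = 0.086294, coefficient = 4
x_8 = 2.5500, f(x_8) = 0.078082, coefficient = 2
x_9 = 2.6500, f(x_9) = 0.070651, coefficient = 4
x_10 = 2.7500, f(x_10) = 0.063928, coefficient = 1

I ≈ (0.100000/3) × 3.295384 = 0.109846
Exact value: 0.109846
Error: 0.000000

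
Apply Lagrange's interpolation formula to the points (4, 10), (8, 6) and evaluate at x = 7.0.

Lagrange interpolation formula:
P(x) = Σ yᵢ × Lᵢ(x)
where Lᵢ(x) = Π_{j≠i} (x - xⱼ)/(xᵢ - xⱼ)

L_0(7.0) = (7.0 - 8)/(4 - 8) = 0.250000
L_1(7.0) = (7.0 - 4)/(8 - 4) = 0.750000

P(7.0) = 10×L_0(7.0) + 6×L_1(7.0)
P(7.0) = 7.000000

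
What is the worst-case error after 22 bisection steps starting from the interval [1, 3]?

Bisection error bound: |error| ≤ (b-a)/2^n
|error| ≤ (3 - 1)/2^22 = 2/2^22
|error| ≤ 0.0000004768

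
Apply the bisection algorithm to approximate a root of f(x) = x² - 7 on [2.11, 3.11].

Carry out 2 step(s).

f(x) = x² - 7
Initial interval: [2.11, 3.11]

Iteration 1:
  c_1 = (2.110000 + 3.110000)/2 = 2.610000
  f(c_1) = f(2.610000) = -0.187900
  f(a) × f(c) ≥ 0, new interval: [2.610000, 3.110000]
Iteration 2:
  c_2 = (2.610000 + 3.110000)/2 = 2.860000
  f(c_2) = f(2.860000) = 1.179600
  f(a) × f(c) < 0, new interval: [2.610000, 2.860000]

After 2 iteration(s), the approximation is c_2 = 2.860000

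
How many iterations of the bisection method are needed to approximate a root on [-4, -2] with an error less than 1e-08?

We need (b-a)/2^n ≤ 1e-08
(-2 - (-4))/2^n ≤ 1e-08
2/2^n ≤ 1e-08
2^n ≥ 200000000
n ≥ log₂(200000000) = 27.58
n ≥ 28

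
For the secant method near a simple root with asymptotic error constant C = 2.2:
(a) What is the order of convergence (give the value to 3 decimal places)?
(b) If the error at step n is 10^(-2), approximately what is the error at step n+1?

(a) Secant method has superlinear convergence with order φ = (1+√5)/2 ≈ 1.618.
    This means |e_{n+1}| ≈ C|e_n|^1.618.

(b) With |e_n| = 10^(-2) and C = 2.2:
    |e_{n+1}| ≈ 2.2 × (10^(-2))^1.618 = 2.2 × 10^(-3.24)

(a) ≈ 1.618 (golden ratio); (b) |e_{n+1}| ≈ 1.277e-03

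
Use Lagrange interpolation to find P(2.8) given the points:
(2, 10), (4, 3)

Lagrange interpolation formula:
P(x) = Σ yᵢ × Lᵢ(x)
where Lᵢ(x) = Π_{j≠i} (x - xⱼ)/(xᵢ - xⱼ)

L_0(2.8) = (2.8 - 4)/(2 - 4) = 0.600000
L_1(2.8) = (2.8 - 2)/(4 - 2) = 0.400000

P(2.8) = 10×L_0(2.8) + 3×L_1(2.8)
P(2.8) = 7.200000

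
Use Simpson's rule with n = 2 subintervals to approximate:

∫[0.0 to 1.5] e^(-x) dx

f(x) = e^(-x)
a = 0.0, b = 1.5, n = 2
h = (b - a)/n = 0.750000

Simpson's rule: (h/3)[f(x₀) + 4f(x₁) + 2f(x₂) + ... + f(xₙ)]

x_0 = 0.0000, f(x_0) = 1.000000, coefficient = 1
x_1 = 0.7500, f(x_1) = 0.472367, coefficient = 4
x_2 = 1.5000, f(x_2) = 0.223130, coefficient = 1

I ≈ (0.750000/3) × 3.112596 = 0.778149
Exact value: 0.776870
Error: 0.001279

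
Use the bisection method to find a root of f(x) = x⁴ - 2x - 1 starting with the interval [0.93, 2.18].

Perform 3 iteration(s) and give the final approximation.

f(x) = x⁴ - 2x - 1
Initial interval: [0.93, 2.18]

Iteration 1:
  c_1 = (0.930000 + 2.180000)/2 = 1.555000
  f(c_1) = f(1.555000) = 1.736845
  f(a) × f(c) < 0, new interval: [0.930000, 1.555000]
Iteration 2:
  c_2 = (0.930000 + 1.555000)/2 = 1.242500
  f(c_2) = f(1.242500) = -1.101662
  f(a) × f(c) ≥ 0, new interval: [1.242500, 1.555000]
Iteration 3:
  c_3 = (1.242500 + 1.555000)/2 = 1.398750
  f(c_3) = f(1.398750) = 0.030398
  f(a) × f(c) < 0, new interval: [1.242500, 1.398750]

After 3 iteration(s), the approximation is c_3 = 1.398750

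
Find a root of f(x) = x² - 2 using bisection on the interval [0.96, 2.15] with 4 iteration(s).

f(x) = x² - 2
Initial interval: [0.96, 2.15]

Iteration 1:
  c_1 = (0.960000 + 2.150000)/2 = 1.555000
  f(c_1) = f(1.555000) = 0.418025
  f(a) × f(c) < 0, new interval: [0.960000, 1.555000]
Iteration 2:
  c_2 = (0.960000 + 1.555000)/2 = 1.257500
  f(c_2) = f(1.257500) = -0.418694
  f(a) × f(c) ≥ 0, new interval: [1.257500, 1.555000]
Iteration 3:
  c_3 = (1.257500 + 1.555000)/2 = 1.406250
  f(c_3) = f(1.406250) = -0.022461
  f(a) × f(c) ≥ 0, new interval: [1.406250, 1.555000]
Iteration 4:
  c_4 = (1.406250 + 1.555000)/2 = 1.480625
  f(c_4) = f(1.480625) = 0.192250
  f(a) × f(c) < 0, new interval: [1.406250, 1.480625]

After 4 iteration(s), the approximation is c_4 = 1.480625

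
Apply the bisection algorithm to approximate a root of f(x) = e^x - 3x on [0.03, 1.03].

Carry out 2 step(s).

f(x) = e^x - 3x
Initial interval: [0.03, 1.03]

Iteration 1:
  c_1 = (0.030000 + 1.030000)/2 = 0.530000
  f(c_1) = f(0.530000) = 0.108932
  f(a) × f(c) ≥ 0, new interval: [0.530000, 1.030000]
Iteration 2:
  c_2 = (0.530000 + 1.030000)/2 = 0.780000
  f(c_2) = f(0.780000) = -0.158528
  f(a) × f(c) < 0, new interval: [0.530000, 0.780000]

After 2 iteration(s), the approximation is c_2 = 0.780000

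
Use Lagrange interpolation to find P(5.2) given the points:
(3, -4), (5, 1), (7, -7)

Lagrange interpolation formula:
P(x) = Σ yᵢ × Lᵢ(x)
where Lᵢ(x) = Π_{j≠i} (x - xⱼ)/(xᵢ - xⱼ)

L_0(5.2) = (5.2 - 5)/(3 - 5) × (5.2 - 7)/(3 - 7) = -0.045000
L_1(5.2) = (5.2 - 3)/(5 - 3) × (5.2 - 7)/(5 - 7) = 0.990000
L_2(5.2) = (5.2 - 3)/(7 - 3) × (5.2 - 5)/(7 - 5) = 0.055000

P(5.2) = (-4)×L_0(5.2) + 1×L_1(5.2) + (-7)×L_2(5.2)
P(5.2) = 0.785000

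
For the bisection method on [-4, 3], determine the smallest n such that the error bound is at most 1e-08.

We need (b-a)/2^n ≤ 1e-08
(3 - (-4))/2^n ≤ 1e-08
7/2^n ≤ 1e-08
2^n ≥ 700000000
n ≥ log₂(700000000) = 29.38
n ≥ 30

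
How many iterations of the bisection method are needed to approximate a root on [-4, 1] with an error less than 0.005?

We need (b-a)/2^n ≤ 0.005
(1 - (-4))/2^n ≤ 0.005
5/2^n ≤ 0.005
2^n ≥ 1000
n ≥ log₂(1000) = 9.97
n ≥ 10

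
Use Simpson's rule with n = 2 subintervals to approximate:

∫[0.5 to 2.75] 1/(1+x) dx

f(x) = 1/(1+x)
a = 0.5, b = 2.75, n = 2
h = (b - a)/n = 1.125000

Simpson's rule: (h/3)[f(x₀) + 4f(x₁) + 2f(x₂) + ... + f(xₙ)]

x_0 = 0.5000, f(x_0) = 0.666667, coefficient = 1
x_1 = 1.6250, f(x_1) = 0.380952, coefficient = 4
x_2 = 2.7500, f(x_2) = 0.266667, coefficient = 1

I ≈ (1.125000/3) × 2.457143 = 0.921429
Exact value: 0.916291
Error: 0.005138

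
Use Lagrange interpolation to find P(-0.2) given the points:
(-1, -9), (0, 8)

Lagrange interpolation formula:
P(x) = Σ yᵢ × Lᵢ(x)
where Lᵢ(x) = Π_{j≠i} (x - xⱼ)/(xᵢ - xⱼ)

L_0(-0.2) = (-0.2 - 0)/(-1 - 0) = 0.200000
L_1(-0.2) = (-0.2 - (-1))/(0 - (-1)) = 0.800000

P(-0.2) = (-9)×L_0(-0.2) + 8×L_1(-0.2)
P(-0.2) = 4.600000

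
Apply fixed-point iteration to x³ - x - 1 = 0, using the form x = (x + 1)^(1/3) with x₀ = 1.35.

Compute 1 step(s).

Equation: x³ - x - 1 = 0
Fixed-point form: x = (x + 1)^(1/3)
x₀ = 1.35

x_1 = g(1.350000) = 1.329503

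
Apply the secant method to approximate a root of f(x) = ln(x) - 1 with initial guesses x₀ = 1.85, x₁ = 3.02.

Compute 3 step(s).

f(x) = ln(x) - 1
x₀ = 1.85, x₁ = 3.02

Secant formula: x_{n+1} = x_n - f(x_n)(x_n - x_{n-1})/(f(x_n) - f(x_{n-1}))

Iteration 1:
  f(1.850000) = -0.384814
  f(3.020000) = 0.105257
  x_2 = 3.020000 - 0.105257×(3.020000 - 1.850000)/(0.105257 - (-0.384814))
       = 2.768709
Iteration 2:
  f(3.020000) = 0.105257
  f(2.768709) = 0.018381
  x_3 = 2.768709 - 0.018381×(2.768709 - 3.020000)/(0.018381 - 0.105257)
       = 2.715541
Iteration 3:
  f(2.768709) = 0.018381
  f(2.715541) = -0.001009
  x_4 = 2.715541 - (-0.001009)×(2.715541 - 2.768709)/(-0.001009 - 0.018381)
       = 2.718307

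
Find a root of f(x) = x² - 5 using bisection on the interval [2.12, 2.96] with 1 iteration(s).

f(x) = x² - 5
Initial interval: [2.12, 2.96]

Iteration 1:
  c_1 = (2.120000 + 2.960000)/2 = 2.540000
  f(c_1) = f(2.540000) = 1.451600
  f(a) × f(c) < 0, new interval: [2.120000, 2.540000]

After 1 iteration(s), the approximation is c_1 = 2.540000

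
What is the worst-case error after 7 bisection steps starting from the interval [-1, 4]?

Bisection error bound: |error| ≤ (b-a)/2^n
|error| ≤ (4 - (-1))/2^7 = 5/2^7
|error| ≤ 0.0390625000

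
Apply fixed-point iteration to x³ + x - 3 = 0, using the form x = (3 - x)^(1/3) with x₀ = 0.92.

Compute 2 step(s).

Equation: x³ + x - 3 = 0
Fixed-point form: x = (3 - x)^(1/3)
x₀ = 0.92

x_1 = g(0.920000) = 1.276501
x_2 = g(1.276501) = 1.198957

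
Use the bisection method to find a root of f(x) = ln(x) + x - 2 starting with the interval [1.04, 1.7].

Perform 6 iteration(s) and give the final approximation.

f(x) = ln(x) + x - 2
Initial interval: [1.04, 1.7]

Iteration 1:
  c_1 = (1.040000 + 1.700000)/2 = 1.370000
  f(c_1) = f(1.370000) = -0.315189
  f(a) × f(c) ≥ 0, new interval: [1.370000, 1.700000]
Iteration 2:
  c_2 = (1.370000 + 1.700000)/2 = 1.535000
  f(c_2) = f(1.535000) = -0.036470
  f(a) × f(c) ≥ 0, new interval: [1.535000, 1.700000]
Iteration 3:
  c_3 = (1.535000 + 1.700000)/2 = 1.617500
  f(c_3) = f(1.617500) = 0.098382
  f(a) × f(c) < 0, new interval: [1.535000, 1.617500]
Iteration 4:
  c_4 = (1.535000 + 1.617500)/2 = 1.576250
  f(c_4) = f(1.576250) = 0.031299
  f(a) × f(c) < 0, new interval: [1.535000, 1.576250]
Iteration 5:
  c_5 = (1.535000 + 1.576250)/2 = 1.555625
  f(c_5) = f(1.555625) = -0.002498
  f(a) × f(c) ≥ 0, new interval: [1.555625, 1.576250]
Iteration 6:
  c_6 = (1.555625 + 1.576250)/2 = 1.565937
  f(c_6) = f(1.565937) = 0.014422
  f(a) × f(c) < 0, new interval: [1.555625, 1.565937]

After 6 iteration(s), the approximation is c_6 = 1.565937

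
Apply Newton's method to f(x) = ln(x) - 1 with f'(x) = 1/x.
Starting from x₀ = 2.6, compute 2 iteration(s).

f(x) = ln(x) - 1
f'(x) = 1/x
x₀ = 2.6

Newton-Raphson formula: x_{n+1} = x_n - f(x_n)/f'(x_n)

Iteration 1:
  f(2.600000) = -0.044489
  f'(2.600000) = 0.384615
  x_1 = 2.600000 - (-0.044489)/0.384615 = 2.715670
Iteration 2:
  f(2.715670) = -0.000961
  f'(2.715670) = 0.368233
  x_2 = 2.715670 - (-0.000961)/0.368233 = 2.718281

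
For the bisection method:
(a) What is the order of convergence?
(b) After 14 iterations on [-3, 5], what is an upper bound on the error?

(a) Bisection has linear (order 1) convergence; the error is halved each step.

(b) Error bound = (b-a)/2^n = (5 - (-3))/2^{14}
    = 8/2^{14}

(a) 1 (linear); (b) error ≤ 4.88e-04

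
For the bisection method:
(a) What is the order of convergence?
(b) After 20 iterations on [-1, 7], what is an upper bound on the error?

(a) Bisection has linear (order 1) convergence; the error is halved each step.

(b) Error bound = (b-a)/2^n = (7 - (-1))/2^{20}
    = 8/2^{20}

(a) 1 (linear); (b) error ≤ 7.63e-06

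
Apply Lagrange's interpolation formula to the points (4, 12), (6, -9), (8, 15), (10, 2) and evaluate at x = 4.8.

Lagrange interpolation formula:
P(x) = Σ yᵢ × Lᵢ(x)
where Lᵢ(x) = Π_{j≠i} (x - xⱼ)/(xᵢ - xⱼ)

L_0(4.8) = (4.8 - 6)/(4 - 6) × (4.8 - 8)/(4 - 8) × (4.8 - 10)/(4 - 10) = 0.416000
L_1(4.8) = (4.8 - 4)/(6 - 4) × (4.8 - 8)/(6 - 8) × (4.8 - 10)/(6 - 10) = 0.832000
L_2(4.8) = (4.8 - 4)/(8 - 4) × (4.8 - 6)/(8 - 6) × (4.8 - 10)/(8 - 10) = -0.312000
L_3(4.8) = (4.8 - 4)/(10 - 4) × (4.8 - 6)/(10 - 6) × (4.8 - 8)/(10 - 8) = 0.064000

P(4.8) = 12×L_0(4.8) + (-9)×L_1(4.8) + 15×L_2(4.8) + 2×L_3(4.8)
P(4.8) = -7.048000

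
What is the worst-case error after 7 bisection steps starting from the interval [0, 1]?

Bisection error bound: |error| ≤ (b-a)/2^n
|error| ≤ (1 - 0)/2^7 = 1/2^7
|error| ≤ 0.0078125000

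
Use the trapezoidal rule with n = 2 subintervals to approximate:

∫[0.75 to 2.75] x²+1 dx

f(x) = x²+1
a = 0.75, b = 2.75, n = 2
h = (b - a)/n = 1.000000

Trapezoidal rule: (h/2)[f(x₀) + 2f(x₁) + 2f(x₂) + ... + f(xₙ)]

x_0 = 0.7500, f(x_0) = 1.562500, coefficient = 1
x_1 = 1.7500, f(x_1) = 4.062500, coefficient = 2
x_2 = 2.7500, f(x_2) = 8.562500, coefficient = 1

I ≈ (1.000000/2) × 18.250000 = 9.125000
Exact value: 8.791667
Error: 0.333333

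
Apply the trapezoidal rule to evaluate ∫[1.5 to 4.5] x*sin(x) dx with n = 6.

f(x) = x*sin(x)
a = 1.5, b = 4.5, n = 6
h = (b - a)/n = 0.500000

Trapezoidal rule: (h/2)[f(x₀) + 2f(x₁) + 2f(x₂) + ... + f(xₙ)]

x_0 = 1.5000, f(x_0) = 1.496242, coefficient = 1
x_1 = 2.0000, f(x_1) = 1.818595, coefficient = 2
x_2 = 2.5000, f(x_2) = 1.496180, coefficient = 2
x_3 = 3.0000, f(x_3) = 0.423360, coefficient = 2
x_4 = 3.5000, f(x_4) = -1.227741, coefficient = 2
x_5 = 4.0000, f(x_5) = -3.027210, coefficient = 2
x_6 = 4.5000, f(x_6) = -4.398886, coefficient = 1

I ≈ (0.500000/2) × -3.936275 = -0.984069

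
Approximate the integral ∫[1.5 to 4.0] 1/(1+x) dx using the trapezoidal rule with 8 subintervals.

f(x) = 1/(1+x)
a = 1.5, b = 4.0, n = 8
h = (b - a)/n = 0.312500

Trapezoidal rule: (h/2)[f(x₀) + 2f(x₁) + 2f(x₂) + ... + f(xₙ)]

x_0 = 1.5000, f(x_0) = 0.400000, coefficient = 1
x_1 = 1.8125, f(x_1) = 0.355556, coefficient = 2
x_2 = 2.1250, f(x_2) = 0.320000, coefficient = 2
x_3 = 2.4375, f(x_3) = 0.290909, coefficient = 2
x_4 = 2.7500, f(x_4) = 0.266667, coefficient = 2
x_5 = 3.0625, f(x_5) = 0.246154, coefficient = 2
x_6 = 3.3750, f(x_6) = 0.228571, coefficient = 2
x_7 = 3.6875, f(x_7) = 0.213333, coefficient = 2
x_8 = 4.0000, f(x_8) = 0.200000, coefficient = 1

I ≈ (0.312500/2) × 4.442380 = 0.694122
Exact value: 0.693147
Error: 0.000975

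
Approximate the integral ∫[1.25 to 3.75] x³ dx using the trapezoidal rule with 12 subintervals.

f(x) = x³
a = 1.25, b = 3.75, n = 12
h = (b - a)/n = 0.208333

Trapezoidal rule: (h/2)[f(x₀) + 2f(x₁) + 2f(x₂) + ... + f(xₙ)]

x_0 = 1.2500, f(x_0) = 1.953125, coefficient = 1
x_1 = 1.4583, f(x_1) = 3.101490, coefficient = 2
x_2 = 1.6667, f(x_2) = 4.629630, coefficient = 2
x_3 = 1.8750, f(x_3) = 6.591797, coefficient = 2
x_4 = 2.0833, f(x_4) = 9.042245, coefficient = 2
x_5 = 2.2917, f(x_5) = 12.035229, coefficient = 2
x_6 = 2.5000, f(x_6) = 15.625000, coefficient = 2
x_7 = 2.7083, f(x_7) = 19.865813, coefficient = 2
x_8 = 2.9167, f(x_8) = 24.811921, coefficient = 2
x_9 = 3.1250, f(x_9) = 30.517578, coefficient = 2
x_10 = 3.3333, f(x_10) = 37.037037, coefficient = 2
x_11 = 3.5417, f(x_11) = 44.424552, coefficient = 2
x_12 = 3.7500, f(x_12) = 52.734375, coefficient = 1

I ≈ (0.208333/2) × 470.052083 = 48.963759
Exact value: 48.828125
Error: 0.135634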